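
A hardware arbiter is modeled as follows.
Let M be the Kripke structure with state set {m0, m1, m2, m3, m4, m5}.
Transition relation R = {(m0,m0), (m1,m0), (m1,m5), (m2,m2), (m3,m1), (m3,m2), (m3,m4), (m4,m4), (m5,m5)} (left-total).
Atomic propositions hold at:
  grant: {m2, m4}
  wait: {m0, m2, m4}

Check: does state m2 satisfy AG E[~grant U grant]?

Sat(~grant) = {m0, m1, m3, m5}
E[~grant U grant]: least fixpoint, start Z0 = Sat(grant) = {m2, m4}, add states in Sat(~grant) with some successor in Z. Z1 = {m2, m3, m4}; fixed.
Sat(E[~grant U grant]) = {m2, m3, m4}
AG E[~grant U grant]: greatest fixpoint, start Z0 = {m2, m3, m4}, keep only states in Sat with every successor in Z. Z1 = {m2, m4}; fixed.
Sat(AG E[~grant U grant]) = {m2, m4}
m2 ∈ Sat(AG E[~grant U grant]) = {m2, m4}, so the formula holds at m2.

Yes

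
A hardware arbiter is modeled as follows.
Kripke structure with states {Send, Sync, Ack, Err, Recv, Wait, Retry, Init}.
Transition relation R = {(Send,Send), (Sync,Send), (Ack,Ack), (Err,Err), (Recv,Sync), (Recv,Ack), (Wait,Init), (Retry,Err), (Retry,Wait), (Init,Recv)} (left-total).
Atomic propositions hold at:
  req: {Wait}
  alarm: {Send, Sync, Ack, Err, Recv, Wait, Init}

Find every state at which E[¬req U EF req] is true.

Sat(¬req) = {Send, Sync, Ack, Err, Recv, Retry, Init}
EF req: least fixpoint, start Z0 = {Wait}, add states with some successor in Z. Z1 = {Wait, Retry}; fixed.
Sat(EF req) = {Wait, Retry}
E[¬req U EF req]: least fixpoint, start Z0 = Sat(EF req) = {Wait, Retry}, add states in Sat(¬req) with some successor in Z. Already a fixed point.
Sat(E[¬req U EF req]) = {Wait, Retry}

{Wait, Retry}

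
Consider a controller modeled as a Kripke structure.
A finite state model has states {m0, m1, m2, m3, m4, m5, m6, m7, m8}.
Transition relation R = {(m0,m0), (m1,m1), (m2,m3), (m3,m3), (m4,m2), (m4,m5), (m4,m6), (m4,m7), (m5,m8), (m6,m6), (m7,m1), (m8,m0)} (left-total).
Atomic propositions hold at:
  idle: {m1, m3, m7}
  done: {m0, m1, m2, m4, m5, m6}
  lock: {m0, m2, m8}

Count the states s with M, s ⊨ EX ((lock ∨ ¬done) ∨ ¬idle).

7

Sat(¬done) = {m3, m7, m8}
Sat(lock ∨ ¬done) = {m0, m2, m3, m7, m8}
Sat(¬idle) = {m0, m2, m4, m5, m6, m8}
Sat((lock ∨ ¬done) ∨ ¬idle) = {m0, m2, m3, m4, m5, m6, m7, m8}
Sat(EX ((lock ∨ ¬done) ∨ ¬idle)) = {s : some successor in {m0, m2, m3, m4, m5, m6, m7, m8}} = {m0, m2, m3, m4, m5, m6, m8}
|Sat(EX ((lock ∨ ¬done) ∨ ¬idle))| = |{m0, m2, m3, m4, m5, m6, m8}| = 7.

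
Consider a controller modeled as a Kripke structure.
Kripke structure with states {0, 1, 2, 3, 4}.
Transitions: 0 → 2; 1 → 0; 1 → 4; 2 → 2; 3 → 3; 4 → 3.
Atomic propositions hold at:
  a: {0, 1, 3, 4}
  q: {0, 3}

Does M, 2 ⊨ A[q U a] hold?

No

A[q U a]: least fixpoint, start Z0 = Sat(a) = {0, 1, 3, 4}, add states in Sat(q) with every successor in Z. Already a fixed point.
Sat(A[q U a]) = {0, 1, 3, 4}
2 ∉ Sat(A[q U a]) = {0, 1, 3, 4}, so the formula does not hold at 2.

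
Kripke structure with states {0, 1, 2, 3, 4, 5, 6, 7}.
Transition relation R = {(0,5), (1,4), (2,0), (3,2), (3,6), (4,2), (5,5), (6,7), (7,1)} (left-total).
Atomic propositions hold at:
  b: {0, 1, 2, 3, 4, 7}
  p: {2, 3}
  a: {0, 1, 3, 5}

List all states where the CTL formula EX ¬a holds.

{1, 3, 4, 6}

Sat(¬a) = {2, 4, 6, 7}
Sat(EX ¬a) = {s : some successor in {2, 4, 6, 7}} = {1, 3, 4, 6}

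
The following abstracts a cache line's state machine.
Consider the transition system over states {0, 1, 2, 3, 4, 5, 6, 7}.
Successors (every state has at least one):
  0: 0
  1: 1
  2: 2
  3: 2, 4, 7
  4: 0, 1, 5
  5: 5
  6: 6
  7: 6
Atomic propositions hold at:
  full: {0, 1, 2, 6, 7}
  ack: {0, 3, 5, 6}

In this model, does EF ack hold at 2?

No

EF ack: least fixpoint, start Z0 = {0, 3, 5, 6}, add states with some successor in Z. Z1 = {0, 3, 4, 5, 6, 7}; fixed.
Sat(EF ack) = {0, 3, 4, 5, 6, 7}
2 ∉ Sat(EF ack) = {0, 3, 4, 5, 6, 7}, so the formula does not hold at 2.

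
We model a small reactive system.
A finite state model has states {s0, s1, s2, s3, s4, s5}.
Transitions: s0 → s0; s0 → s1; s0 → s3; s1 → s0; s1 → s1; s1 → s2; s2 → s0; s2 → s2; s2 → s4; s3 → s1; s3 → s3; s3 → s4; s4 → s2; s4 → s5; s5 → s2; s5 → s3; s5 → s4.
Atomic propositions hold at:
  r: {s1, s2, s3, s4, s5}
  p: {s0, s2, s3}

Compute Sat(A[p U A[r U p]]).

A[r U p]: least fixpoint, start Z0 = Sat(p) = {s0, s2, s3}, add states in Sat(r) with every successor in Z. Already a fixed point.
Sat(A[r U p]) = {s0, s2, s3}
A[p U A[r U p]]: least fixpoint, start Z0 = Sat(A[r U p]) = {s0, s2, s3}, add states in Sat(p) with every successor in Z. Already a fixed point.
Sat(A[p U A[r U p]]) = {s0, s2, s3}

{s0, s2, s3}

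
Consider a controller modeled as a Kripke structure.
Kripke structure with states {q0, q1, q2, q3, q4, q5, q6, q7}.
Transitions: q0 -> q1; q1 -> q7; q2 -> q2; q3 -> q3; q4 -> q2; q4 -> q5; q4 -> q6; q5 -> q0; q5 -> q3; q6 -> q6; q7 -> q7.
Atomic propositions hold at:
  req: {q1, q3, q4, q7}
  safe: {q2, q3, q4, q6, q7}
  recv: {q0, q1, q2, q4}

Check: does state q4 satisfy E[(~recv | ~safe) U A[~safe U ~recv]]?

No

Sat(~recv) = {q3, q5, q6, q7}
Sat(~safe) = {q0, q1, q5}
Sat(~recv | ~safe) = {q0, q1, q3, q5, q6, q7}
A[~safe U ~recv]: least fixpoint, start Z0 = Sat(~recv) = {q3, q5, q6, q7}, add states in Sat(~safe) with every successor in Z. Z1 = {q1, q3, q5, q6, q7}; Z2 = {q0, q1, q3, q5, q6, q7}; fixed.
Sat(A[~safe U ~recv]) = {q0, q1, q3, q5, q6, q7}
E[(~recv | ~safe) U A[~safe U ~recv]]: least fixpoint, start Z0 = Sat(A[~safe U ~recv]) = {q0, q1, q3, q5, q6, q7}, add states in Sat(~recv | ~safe) with some successor in Z. Already a fixed point.
Sat(E[(~recv | ~safe) U A[~safe U ~recv]]) = {q0, q1, q3, q5, q6, q7}
q4 ∉ Sat(E[(~recv | ~safe) U A[~safe U ~recv]]) = {q0, q1, q3, q5, q6, q7}, so the formula does not hold at q4.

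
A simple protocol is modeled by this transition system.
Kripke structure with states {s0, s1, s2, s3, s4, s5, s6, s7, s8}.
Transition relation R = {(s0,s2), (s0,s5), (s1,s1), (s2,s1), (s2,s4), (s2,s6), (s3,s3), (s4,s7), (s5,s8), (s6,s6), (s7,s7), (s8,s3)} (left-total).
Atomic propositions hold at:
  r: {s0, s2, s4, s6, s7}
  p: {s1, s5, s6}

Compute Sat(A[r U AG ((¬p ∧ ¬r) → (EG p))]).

Sat(¬p) = {s0, s2, s3, s4, s7, s8}
Sat(¬r) = {s1, s3, s5, s8}
Sat(¬p ∧ ¬r) = {s3, s8}
EG p: greatest fixpoint, start Z0 = {s1, s5, s6}, keep only states in Sat with some successor in Z. Z1 = {s1, s6}; fixed.
Sat(EG p) = {s1, s6}
Sat((¬p ∧ ¬r) → (EG p)) = {s0, s1, s2, s4, s5, s6, s7}
AG ((¬p ∧ ¬r) → (EG p)): greatest fixpoint, start Z0 = {s0, s1, s2, s4, s5, s6, s7}, keep only states in Sat with every successor in Z. Z1 = {s0, s1, s2, s4, s6, s7}; Z2 = {s1, s2, s4, s6, s7}; fixed.
Sat(AG ((¬p ∧ ¬r) → (EG p))) = {s1, s2, s4, s6, s7}
A[r U AG ((¬p ∧ ¬r) → (EG p))]: least fixpoint, start Z0 = Sat(AG ((¬p ∧ ¬r) → (EG p))) = {s1, s2, s4, s6, s7}, add states in Sat(r) with every successor in Z. Already a fixed point.
Sat(A[r U AG ((¬p ∧ ¬r) → (EG p))]) = {s1, s2, s4, s6, s7}

{s1, s2, s4, s6, s7}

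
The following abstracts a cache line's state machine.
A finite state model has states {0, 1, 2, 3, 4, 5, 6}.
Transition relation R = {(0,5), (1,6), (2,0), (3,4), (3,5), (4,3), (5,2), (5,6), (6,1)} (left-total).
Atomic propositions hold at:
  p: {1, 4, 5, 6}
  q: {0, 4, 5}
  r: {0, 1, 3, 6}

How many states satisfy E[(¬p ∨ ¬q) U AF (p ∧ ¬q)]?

2

Sat(¬p) = {0, 2, 3}
Sat(¬q) = {1, 2, 3, 6}
Sat(¬p ∨ ¬q) = {0, 1, 2, 3, 6}
Sat(p ∧ ¬q) = {1, 6}
AF (p ∧ ¬q): least fixpoint, start Z0 = {1, 6}, add states with every successor in Z. Already a fixed point.
Sat(AF (p ∧ ¬q)) = {1, 6}
E[(¬p ∨ ¬q) U AF (p ∧ ¬q)]: least fixpoint, start Z0 = Sat(AF (p ∧ ¬q)) = {1, 6}, add states in Sat(¬p ∨ ¬q) with some successor in Z. Already a fixed point.
Sat(E[(¬p ∨ ¬q) U AF (p ∧ ¬q)]) = {1, 6}
|Sat(E[(¬p ∨ ¬q) U AF (p ∧ ¬q)])| = |{1, 6}| = 2.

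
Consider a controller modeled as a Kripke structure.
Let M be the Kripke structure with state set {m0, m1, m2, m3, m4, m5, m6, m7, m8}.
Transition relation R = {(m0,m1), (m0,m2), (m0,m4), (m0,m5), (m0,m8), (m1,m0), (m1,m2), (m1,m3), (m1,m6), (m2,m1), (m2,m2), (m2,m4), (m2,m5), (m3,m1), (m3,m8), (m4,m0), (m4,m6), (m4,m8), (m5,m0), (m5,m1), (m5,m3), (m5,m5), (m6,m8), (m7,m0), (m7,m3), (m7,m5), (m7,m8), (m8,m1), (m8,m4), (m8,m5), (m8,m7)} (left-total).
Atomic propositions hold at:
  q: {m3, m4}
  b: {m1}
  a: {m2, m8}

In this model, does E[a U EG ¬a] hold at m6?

Sat(¬a) = {m0, m1, m3, m4, m5, m6, m7}
EG ¬a: greatest fixpoint, start Z0 = {m0, m1, m3, m4, m5, m6, m7}, keep only states in Sat with some successor in Z. Z1 = {m0, m1, m3, m4, m5, m7}; fixed.
Sat(EG ¬a) = {m0, m1, m3, m4, m5, m7}
E[a U EG ¬a]: least fixpoint, start Z0 = Sat(EG ¬a) = {m0, m1, m3, m4, m5, m7}, add states in Sat(a) with some successor in Z. Z1 = {m0, m1, m2, m3, m4, m5, m7, m8}; fixed.
Sat(E[a U EG ¬a]) = {m0, m1, m2, m3, m4, m5, m7, m8}
m6 ∉ Sat(E[a U EG ¬a]) = {m0, m1, m2, m3, m4, m5, m7, m8}, so the formula does not hold at m6.

No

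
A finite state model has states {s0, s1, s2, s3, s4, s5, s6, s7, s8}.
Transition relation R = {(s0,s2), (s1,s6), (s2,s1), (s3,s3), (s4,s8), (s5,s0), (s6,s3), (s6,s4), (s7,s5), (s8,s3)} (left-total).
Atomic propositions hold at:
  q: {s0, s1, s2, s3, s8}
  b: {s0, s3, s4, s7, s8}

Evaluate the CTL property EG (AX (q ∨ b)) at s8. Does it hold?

Sat(q ∨ b) = {s0, s1, s2, s3, s4, s7, s8}
Sat(AX (q ∨ b)) = {s : every successor in {s0, s1, s2, s3, s4, s7, s8}} = {s0, s2, s3, s4, s5, s6, s8}
EG (AX (q ∨ b)): greatest fixpoint, start Z0 = {s0, s2, s3, s4, s5, s6, s8}, keep only states in Sat with some successor in Z. Z1 = {s0, s3, s4, s5, s6, s8}; Z2 = {s3, s4, s5, s6, s8}; Z3 = {s3, s4, s6, s8}; fixed.
Sat(EG (AX (q ∨ b))) = {s3, s4, s6, s8}
s8 ∈ Sat(EG (AX (q ∨ b))) = {s3, s4, s6, s8}, so the formula holds at s8.

Yes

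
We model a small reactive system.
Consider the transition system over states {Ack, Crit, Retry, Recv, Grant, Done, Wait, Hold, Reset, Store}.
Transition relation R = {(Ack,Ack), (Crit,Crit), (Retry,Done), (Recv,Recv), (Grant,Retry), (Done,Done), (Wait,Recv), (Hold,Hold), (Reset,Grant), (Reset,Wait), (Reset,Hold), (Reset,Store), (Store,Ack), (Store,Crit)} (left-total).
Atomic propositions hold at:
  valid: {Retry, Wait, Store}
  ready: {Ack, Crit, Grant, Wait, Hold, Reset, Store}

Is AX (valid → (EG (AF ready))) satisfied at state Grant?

No

AF ready: least fixpoint, start Z0 = {Ack, Crit, Grant, Wait, Hold, Reset, Store}, add states with every successor in Z. Already a fixed point.
Sat(AF ready) = {Ack, Crit, Grant, Wait, Hold, Reset, Store}
EG (AF ready): greatest fixpoint, start Z0 = {Ack, Crit, Grant, Wait, Hold, Reset, Store}, keep only states in Sat with some successor in Z. Z1 = {Ack, Crit, Hold, Reset, Store}; fixed.
Sat(EG (AF ready)) = {Ack, Crit, Hold, Reset, Store}
Sat(valid → (EG (AF ready))) = {Ack, Crit, Recv, Grant, Done, Hold, Reset, Store}
Sat(AX (valid → (EG (AF ready)))) = {s : every successor in {Ack, Crit, Recv, Grant, Done, Hold, Reset, Store}} = {Ack, Crit, Retry, Recv, Done, Wait, Hold, Store}
Grant ∉ Sat(AX (valid → (EG (AF ready)))) = {Ack, Crit, Retry, Recv, Done, Wait, Hold, Store}, so the formula does not hold at Grant.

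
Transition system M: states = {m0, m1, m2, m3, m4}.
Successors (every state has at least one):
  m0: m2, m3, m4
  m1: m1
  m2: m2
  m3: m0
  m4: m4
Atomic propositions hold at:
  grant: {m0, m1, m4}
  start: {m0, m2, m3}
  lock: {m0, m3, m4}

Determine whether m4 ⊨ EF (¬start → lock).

Yes

Sat(¬start) = {m1, m4}
Sat(¬start → lock) = {m0, m2, m3, m4}
EF (¬start → lock): least fixpoint, start Z0 = {m0, m2, m3, m4}, add states with some successor in Z. Already a fixed point.
Sat(EF (¬start → lock)) = {m0, m2, m3, m4}
m4 ∈ Sat(EF (¬start → lock)) = {m0, m2, m3, m4}, so the formula holds at m4.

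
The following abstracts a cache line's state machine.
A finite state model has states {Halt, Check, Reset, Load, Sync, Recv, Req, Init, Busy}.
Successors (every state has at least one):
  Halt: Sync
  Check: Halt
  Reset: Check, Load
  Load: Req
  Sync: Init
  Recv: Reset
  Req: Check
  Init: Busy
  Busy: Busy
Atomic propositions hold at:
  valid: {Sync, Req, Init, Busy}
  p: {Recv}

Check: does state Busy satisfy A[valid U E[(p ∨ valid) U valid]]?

Sat(p ∨ valid) = {Sync, Recv, Req, Init, Busy}
E[(p ∨ valid) U valid]: least fixpoint, start Z0 = Sat(valid) = {Sync, Req, Init, Busy}, add states in Sat(p ∨ valid) with some successor in Z. Already a fixed point.
Sat(E[(p ∨ valid) U valid]) = {Sync, Req, Init, Busy}
A[valid U E[(p ∨ valid) U valid]]: least fixpoint, start Z0 = Sat(E[(p ∨ valid) U valid]) = {Sync, Req, Init, Busy}, add states in Sat(valid) with every successor in Z. Already a fixed point.
Sat(A[valid U E[(p ∨ valid) U valid]]) = {Sync, Req, Init, Busy}
Busy ∈ Sat(A[valid U E[(p ∨ valid) U valid]]) = {Sync, Req, Init, Busy}, so the formula holds at Busy.

Yes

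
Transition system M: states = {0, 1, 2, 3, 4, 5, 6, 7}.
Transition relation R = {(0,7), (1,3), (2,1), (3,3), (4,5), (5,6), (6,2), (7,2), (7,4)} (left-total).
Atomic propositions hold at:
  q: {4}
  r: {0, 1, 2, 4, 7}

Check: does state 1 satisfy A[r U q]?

No

A[r U q]: least fixpoint, start Z0 = Sat(q) = {4}, add states in Sat(r) with every successor in Z. Already a fixed point.
Sat(A[r U q]) = {4}
1 ∉ Sat(A[r U q]) = {4}, so the formula does not hold at 1.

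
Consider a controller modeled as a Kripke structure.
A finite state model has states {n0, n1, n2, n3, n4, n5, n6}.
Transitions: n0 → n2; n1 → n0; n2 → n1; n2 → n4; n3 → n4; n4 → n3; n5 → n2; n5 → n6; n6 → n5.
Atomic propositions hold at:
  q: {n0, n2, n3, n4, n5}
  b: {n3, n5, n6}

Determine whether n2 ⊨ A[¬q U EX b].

Sat(¬q) = {n1, n6}
Sat(EX b) = {s : some successor in {n3, n5, n6}} = {n4, n5, n6}
A[¬q U EX b]: least fixpoint, start Z0 = Sat(EX b) = {n4, n5, n6}, add states in Sat(¬q) with every successor in Z. Already a fixed point.
Sat(A[¬q U EX b]) = {n4, n5, n6}
n2 ∉ Sat(A[¬q U EX b]) = {n4, n5, n6}, so the formula does not hold at n2.

No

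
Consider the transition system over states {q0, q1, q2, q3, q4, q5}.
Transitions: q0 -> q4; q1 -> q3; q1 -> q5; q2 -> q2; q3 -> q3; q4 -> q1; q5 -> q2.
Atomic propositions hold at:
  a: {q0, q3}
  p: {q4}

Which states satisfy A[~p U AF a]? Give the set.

{q0, q3}

Sat(~p) = {q0, q1, q2, q3, q5}
AF a: least fixpoint, start Z0 = {q0, q3}, add states with every successor in Z. Already a fixed point.
Sat(AF a) = {q0, q3}
A[~p U AF a]: least fixpoint, start Z0 = Sat(AF a) = {q0, q3}, add states in Sat(~p) with every successor in Z. Already a fixed point.
Sat(A[~p U AF a]) = {q0, q3}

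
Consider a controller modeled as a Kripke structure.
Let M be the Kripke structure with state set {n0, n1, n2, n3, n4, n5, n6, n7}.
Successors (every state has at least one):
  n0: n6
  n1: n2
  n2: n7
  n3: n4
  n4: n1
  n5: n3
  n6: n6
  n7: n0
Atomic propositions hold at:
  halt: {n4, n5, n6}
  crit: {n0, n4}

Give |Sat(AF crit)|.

7

AF crit: least fixpoint, start Z0 = {n0, n4}, add states with every successor in Z. Z1 = {n0, n3, n4, n7}; Z2 = {n0, n2, n3, n4, n5, n7}; Z3 = {n0, n1, n2, n3, n4, n5, n7}; fixed.
Sat(AF crit) = {n0, n1, n2, n3, n4, n5, n7}
|Sat(AF crit)| = |{n0, n1, n2, n3, n4, n5, n7}| = 7.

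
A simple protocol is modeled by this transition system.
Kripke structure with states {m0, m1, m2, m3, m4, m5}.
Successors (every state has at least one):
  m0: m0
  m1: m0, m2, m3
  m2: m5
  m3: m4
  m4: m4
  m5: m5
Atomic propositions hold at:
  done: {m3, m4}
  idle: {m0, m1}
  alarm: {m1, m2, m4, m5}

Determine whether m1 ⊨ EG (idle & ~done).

Sat(~done) = {m0, m1, m2, m5}
Sat(idle & ~done) = {m0, m1}
EG (idle & ~done): greatest fixpoint, start Z0 = {m0, m1}, keep only states in Sat with some successor in Z. Already a fixed point.
Sat(EG (idle & ~done)) = {m0, m1}
m1 ∈ Sat(EG (idle & ~done)) = {m0, m1}, so the formula holds at m1.

Yes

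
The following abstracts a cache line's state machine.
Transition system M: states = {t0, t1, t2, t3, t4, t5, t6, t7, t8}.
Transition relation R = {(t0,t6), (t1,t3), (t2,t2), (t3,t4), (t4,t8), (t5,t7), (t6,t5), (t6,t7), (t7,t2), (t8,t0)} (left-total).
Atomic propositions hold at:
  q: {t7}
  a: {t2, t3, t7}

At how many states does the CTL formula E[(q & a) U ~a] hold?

6

Sat(q & a) = {t7}
Sat(~a) = {t0, t1, t4, t5, t6, t8}
E[(q & a) U ~a]: least fixpoint, start Z0 = Sat(~a) = {t0, t1, t4, t5, t6, t8}, add states in Sat(q & a) with some successor in Z. Already a fixed point.
Sat(E[(q & a) U ~a]) = {t0, t1, t4, t5, t6, t8}
|Sat(E[(q & a) U ~a])| = |{t0, t1, t4, t5, t6, t8}| = 6.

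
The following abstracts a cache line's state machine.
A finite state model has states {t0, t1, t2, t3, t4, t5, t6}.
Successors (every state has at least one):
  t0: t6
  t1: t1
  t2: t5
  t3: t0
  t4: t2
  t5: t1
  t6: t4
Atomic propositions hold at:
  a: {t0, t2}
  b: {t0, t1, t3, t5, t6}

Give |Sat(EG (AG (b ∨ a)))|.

3

Sat(b ∨ a) = {t0, t1, t2, t3, t5, t6}
AG (b ∨ a): greatest fixpoint, start Z0 = {t0, t1, t2, t3, t5, t6}, keep only states in Sat with every successor in Z. Z1 = {t0, t1, t2, t3, t5}; Z2 = {t1, t2, t3, t5}; Z3 = {t1, t2, t5}; fixed.
Sat(AG (b ∨ a)) = {t1, t2, t5}
EG (AG (b ∨ a)): greatest fixpoint, start Z0 = {t1, t2, t5}, keep only states in Sat with some successor in Z. Already a fixed point.
Sat(EG (AG (b ∨ a))) = {t1, t2, t5}
|Sat(EG (AG (b ∨ a)))| = |{t1, t2, t5}| = 3.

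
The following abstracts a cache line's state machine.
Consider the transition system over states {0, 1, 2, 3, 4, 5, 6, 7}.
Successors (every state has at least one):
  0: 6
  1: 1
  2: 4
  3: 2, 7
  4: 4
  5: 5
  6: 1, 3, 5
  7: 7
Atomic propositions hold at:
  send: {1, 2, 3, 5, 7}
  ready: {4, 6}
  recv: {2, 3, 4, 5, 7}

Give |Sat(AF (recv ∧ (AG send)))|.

2

AG send: greatest fixpoint, start Z0 = {1, 2, 3, 5, 7}, keep only states in Sat with every successor in Z. Z1 = {1, 3, 5, 7}; Z2 = {1, 5, 7}; fixed.
Sat(AG send) = {1, 5, 7}
Sat(recv ∧ (AG send)) = {5, 7}
AF (recv ∧ (AG send)): least fixpoint, start Z0 = {5, 7}, add states with every successor in Z. Already a fixed point.
Sat(AF (recv ∧ (AG send))) = {5, 7}
|Sat(AF (recv ∧ (AG send)))| = |{5, 7}| = 2.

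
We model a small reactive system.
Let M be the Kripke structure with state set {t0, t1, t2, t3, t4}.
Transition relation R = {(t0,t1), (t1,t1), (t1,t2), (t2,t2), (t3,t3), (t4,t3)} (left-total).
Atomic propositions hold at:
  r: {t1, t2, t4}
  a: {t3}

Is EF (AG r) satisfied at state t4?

No

AG r: greatest fixpoint, start Z0 = {t1, t2, t4}, keep only states in Sat with every successor in Z. Z1 = {t1, t2}; fixed.
Sat(AG r) = {t1, t2}
EF (AG r): least fixpoint, start Z0 = {t1, t2}, add states with some successor in Z. Z1 = {t0, t1, t2}; fixed.
Sat(EF (AG r)) = {t0, t1, t2}
t4 ∉ Sat(EF (AG r)) = {t0, t1, t2}, so the formula does not hold at t4.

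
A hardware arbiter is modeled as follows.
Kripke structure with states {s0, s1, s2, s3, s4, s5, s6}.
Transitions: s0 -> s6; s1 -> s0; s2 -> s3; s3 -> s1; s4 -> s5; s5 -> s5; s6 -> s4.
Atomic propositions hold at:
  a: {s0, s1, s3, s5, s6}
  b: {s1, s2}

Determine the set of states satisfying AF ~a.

Sat(~a) = {s2, s4}
AF ~a: least fixpoint, start Z0 = {s2, s4}, add states with every successor in Z. Z1 = {s2, s4, s6}; Z2 = {s0, s2, s4, s6}; Z3 = {s0, s1, s2, s4, s6}; Z4 = {s0, s1, s2, s3, s4, s6}; fixed.
Sat(AF ~a) = {s0, s1, s2, s3, s4, s6}

{s0, s1, s2, s3, s4, s6}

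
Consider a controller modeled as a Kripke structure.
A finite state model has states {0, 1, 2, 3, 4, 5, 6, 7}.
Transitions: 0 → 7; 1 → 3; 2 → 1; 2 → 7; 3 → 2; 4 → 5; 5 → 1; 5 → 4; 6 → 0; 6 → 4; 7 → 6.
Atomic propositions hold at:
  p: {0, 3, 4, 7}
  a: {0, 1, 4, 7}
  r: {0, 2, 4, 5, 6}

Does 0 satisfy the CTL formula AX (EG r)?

No

EG r: greatest fixpoint, start Z0 = {0, 2, 4, 5, 6}, keep only states in Sat with some successor in Z. Z1 = {4, 5, 6}; fixed.
Sat(EG r) = {4, 5, 6}
Sat(AX (EG r)) = {s : every successor in {4, 5, 6}} = {4, 7}
0 ∉ Sat(AX (EG r)) = {4, 7}, so the formula does not hold at 0.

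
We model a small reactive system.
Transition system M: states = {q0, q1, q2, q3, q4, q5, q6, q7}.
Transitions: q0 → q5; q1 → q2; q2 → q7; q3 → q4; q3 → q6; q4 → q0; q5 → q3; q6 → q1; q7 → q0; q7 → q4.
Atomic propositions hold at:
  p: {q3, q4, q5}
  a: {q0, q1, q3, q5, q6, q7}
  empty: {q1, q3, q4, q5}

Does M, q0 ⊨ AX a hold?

Sat(AX a) = {s : every successor in {q0, q1, q3, q5, q6, q7}} = {q0, q2, q4, q5, q6}
q0 ∈ Sat(AX a) = {q0, q2, q4, q5, q6}, so the formula holds at q0.

Yes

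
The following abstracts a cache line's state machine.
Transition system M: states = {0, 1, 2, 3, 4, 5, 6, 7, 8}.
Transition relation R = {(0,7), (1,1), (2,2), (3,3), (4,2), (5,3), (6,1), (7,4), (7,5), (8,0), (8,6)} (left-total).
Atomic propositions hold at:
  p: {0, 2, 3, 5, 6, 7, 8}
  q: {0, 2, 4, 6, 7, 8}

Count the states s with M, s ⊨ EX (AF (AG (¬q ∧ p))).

3

Sat(¬q) = {1, 3, 5}
Sat(¬q ∧ p) = {3, 5}
AG (¬q ∧ p): greatest fixpoint, start Z0 = {3, 5}, keep only states in Sat with every successor in Z. Already a fixed point.
Sat(AG (¬q ∧ p)) = {3, 5}
AF (AG (¬q ∧ p)): least fixpoint, start Z0 = {3, 5}, add states with every successor in Z. Already a fixed point.
Sat(AF (AG (¬q ∧ p))) = {3, 5}
Sat(EX (AF (AG (¬q ∧ p)))) = {s : some successor in {3, 5}} = {3, 5, 7}
|Sat(EX (AF (AG (¬q ∧ p))))| = |{3, 5, 7}| = 3.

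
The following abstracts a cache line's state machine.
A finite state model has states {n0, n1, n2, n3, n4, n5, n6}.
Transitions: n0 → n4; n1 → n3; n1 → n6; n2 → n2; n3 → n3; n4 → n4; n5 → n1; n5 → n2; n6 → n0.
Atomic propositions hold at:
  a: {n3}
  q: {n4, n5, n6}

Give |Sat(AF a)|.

AF a: least fixpoint, start Z0 = {n3}, add states with every successor in Z. Already a fixed point.
Sat(AF a) = {n3}
|Sat(AF a)| = |{n3}| = 1.

1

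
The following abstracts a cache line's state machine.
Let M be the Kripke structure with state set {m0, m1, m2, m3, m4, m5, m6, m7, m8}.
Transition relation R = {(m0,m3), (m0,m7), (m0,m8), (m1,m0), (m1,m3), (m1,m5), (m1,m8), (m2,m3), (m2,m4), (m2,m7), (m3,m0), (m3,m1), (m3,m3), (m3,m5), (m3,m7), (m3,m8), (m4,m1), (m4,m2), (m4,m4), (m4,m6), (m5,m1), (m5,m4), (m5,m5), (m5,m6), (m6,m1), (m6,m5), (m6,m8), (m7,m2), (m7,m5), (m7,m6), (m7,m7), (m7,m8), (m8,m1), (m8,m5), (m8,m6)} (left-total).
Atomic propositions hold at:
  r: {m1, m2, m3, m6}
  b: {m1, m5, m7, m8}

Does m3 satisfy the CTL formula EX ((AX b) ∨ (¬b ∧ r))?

Yes

Sat(AX b) = {s : every successor in {m1, m5, m7, m8}} = {m6}
Sat(¬b) = {m0, m2, m3, m4, m6}
Sat(¬b ∧ r) = {m2, m3, m6}
Sat((AX b) ∨ (¬b ∧ r)) = {m2, m3, m6}
Sat(EX ((AX b) ∨ (¬b ∧ r))) = {s : some successor in {m2, m3, m6}} = {m0, m1, m2, m3, m4, m5, m7, m8}
m3 ∈ Sat(EX ((AX b) ∨ (¬b ∧ r))) = {m0, m1, m2, m3, m4, m5, m7, m8}, so the formula holds at m3.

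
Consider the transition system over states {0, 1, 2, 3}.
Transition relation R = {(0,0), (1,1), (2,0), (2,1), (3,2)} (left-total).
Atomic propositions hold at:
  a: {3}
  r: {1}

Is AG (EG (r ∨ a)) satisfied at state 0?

Sat(r ∨ a) = {1, 3}
EG (r ∨ a): greatest fixpoint, start Z0 = {1, 3}, keep only states in Sat with some successor in Z. Z1 = {1}; fixed.
Sat(EG (r ∨ a)) = {1}
AG (EG (r ∨ a)): greatest fixpoint, start Z0 = {1}, keep only states in Sat with every successor in Z. Already a fixed point.
Sat(AG (EG (r ∨ a))) = {1}
0 ∉ Sat(AG (EG (r ∨ a))) = {1}, so the formula does not hold at 0.

No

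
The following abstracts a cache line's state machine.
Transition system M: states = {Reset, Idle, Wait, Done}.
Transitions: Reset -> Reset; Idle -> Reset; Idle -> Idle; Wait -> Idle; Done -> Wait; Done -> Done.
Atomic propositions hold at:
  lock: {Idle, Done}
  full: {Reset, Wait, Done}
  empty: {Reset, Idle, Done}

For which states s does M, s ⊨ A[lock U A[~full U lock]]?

{Idle, Done}

Sat(~full) = {Idle}
A[~full U lock]: least fixpoint, start Z0 = Sat(lock) = {Idle, Done}, add states in Sat(~full) with every successor in Z. Already a fixed point.
Sat(A[~full U lock]) = {Idle, Done}
A[lock U A[~full U lock]]: least fixpoint, start Z0 = Sat(A[~full U lock]) = {Idle, Done}, add states in Sat(lock) with every successor in Z. Already a fixed point.
Sat(A[lock U A[~full U lock]]) = {Idle, Done}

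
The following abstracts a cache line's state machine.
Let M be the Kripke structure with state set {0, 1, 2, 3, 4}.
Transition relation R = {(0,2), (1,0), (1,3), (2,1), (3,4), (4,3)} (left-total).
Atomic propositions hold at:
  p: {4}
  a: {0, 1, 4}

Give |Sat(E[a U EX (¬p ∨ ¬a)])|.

4

Sat(¬p) = {0, 1, 2, 3}
Sat(¬a) = {2, 3}
Sat(¬p ∨ ¬a) = {0, 1, 2, 3}
Sat(EX (¬p ∨ ¬a)) = {s : some successor in {0, 1, 2, 3}} = {0, 1, 2, 4}
E[a U EX (¬p ∨ ¬a)]: least fixpoint, start Z0 = Sat(EX (¬p ∨ ¬a)) = {0, 1, 2, 4}, add states in Sat(a) with some successor in Z. Already a fixed point.
Sat(E[a U EX (¬p ∨ ¬a)]) = {0, 1, 2, 4}
|Sat(E[a U EX (¬p ∨ ¬a)])| = |{0, 1, 2, 4}| = 4.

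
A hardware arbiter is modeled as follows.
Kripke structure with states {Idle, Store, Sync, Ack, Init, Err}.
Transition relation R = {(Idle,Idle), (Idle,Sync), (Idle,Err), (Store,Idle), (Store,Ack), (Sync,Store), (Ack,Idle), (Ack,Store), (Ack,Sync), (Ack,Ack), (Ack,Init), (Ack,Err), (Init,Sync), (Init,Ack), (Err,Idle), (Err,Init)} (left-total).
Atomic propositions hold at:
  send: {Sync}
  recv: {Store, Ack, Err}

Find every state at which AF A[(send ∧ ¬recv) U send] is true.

{Sync}

Sat(¬recv) = {Idle, Sync, Init}
Sat(send ∧ ¬recv) = {Sync}
A[(send ∧ ¬recv) U send]: least fixpoint, start Z0 = Sat(send) = {Sync}, add states in Sat(send ∧ ¬recv) with every successor in Z. Already a fixed point.
Sat(A[(send ∧ ¬recv) U send]) = {Sync}
AF A[(send ∧ ¬recv) U send]: least fixpoint, start Z0 = {Sync}, add states with every successor in Z. Already a fixed point.
Sat(AF A[(send ∧ ¬recv) U send]) = {Sync}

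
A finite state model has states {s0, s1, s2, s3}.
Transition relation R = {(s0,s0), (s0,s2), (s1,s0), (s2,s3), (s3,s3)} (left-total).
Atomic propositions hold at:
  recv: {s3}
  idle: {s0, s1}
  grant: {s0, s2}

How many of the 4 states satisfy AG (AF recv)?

2

AF recv: least fixpoint, start Z0 = {s3}, add states with every successor in Z. Z1 = {s2, s3}; fixed.
Sat(AF recv) = {s2, s3}
AG (AF recv): greatest fixpoint, start Z0 = {s2, s3}, keep only states in Sat with every successor in Z. Already a fixed point.
Sat(AG (AF recv)) = {s2, s3}
|Sat(AG (AF recv))| = |{s2, s3}| = 2.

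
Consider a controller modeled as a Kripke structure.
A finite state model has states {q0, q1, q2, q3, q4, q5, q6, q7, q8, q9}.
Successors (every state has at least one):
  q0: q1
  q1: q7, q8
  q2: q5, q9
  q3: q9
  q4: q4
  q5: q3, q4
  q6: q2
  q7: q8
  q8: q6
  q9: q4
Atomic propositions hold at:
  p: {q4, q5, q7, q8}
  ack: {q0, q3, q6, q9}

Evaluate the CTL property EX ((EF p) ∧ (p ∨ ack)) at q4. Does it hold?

Yes

EF p: least fixpoint, start Z0 = {q4, q5, q7, q8}, add states with some successor in Z. Z1 = {q1, q2, q4, q5, q7, q8, q9}; Z2 = {q0, q1, q2, q3, q4, q5, q6, q7, q8, q9}; fixed.
Sat(EF p) = {q0, q1, q2, q3, q4, q5, q6, q7, q8, q9}
Sat(p ∨ ack) = {q0, q3, q4, q5, q6, q7, q8, q9}
Sat((EF p) ∧ (p ∨ ack)) = {q0, q3, q4, q5, q6, q7, q8, q9}
Sat(EX ((EF p) ∧ (p ∨ ack))) = {s : some successor in {q0, q3, q4, q5, q6, q7, q8, q9}} = {q1, q2, q3, q4, q5, q7, q8, q9}
q4 ∈ Sat(EX ((EF p) ∧ (p ∨ ack))) = {q1, q2, q3, q4, q5, q7, q8, q9}, so the formula holds at q4.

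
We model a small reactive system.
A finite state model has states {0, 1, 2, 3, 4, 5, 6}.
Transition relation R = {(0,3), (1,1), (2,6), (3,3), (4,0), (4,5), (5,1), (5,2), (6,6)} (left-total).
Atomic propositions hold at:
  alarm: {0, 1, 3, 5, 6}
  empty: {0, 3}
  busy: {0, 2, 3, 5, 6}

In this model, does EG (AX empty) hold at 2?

No

Sat(AX empty) = {s : every successor in {0, 3}} = {0, 3}
EG (AX empty): greatest fixpoint, start Z0 = {0, 3}, keep only states in Sat with some successor in Z. Already a fixed point.
Sat(EG (AX empty)) = {0, 3}
2 ∉ Sat(EG (AX empty)) = {0, 3}, so the formula does not hold at 2.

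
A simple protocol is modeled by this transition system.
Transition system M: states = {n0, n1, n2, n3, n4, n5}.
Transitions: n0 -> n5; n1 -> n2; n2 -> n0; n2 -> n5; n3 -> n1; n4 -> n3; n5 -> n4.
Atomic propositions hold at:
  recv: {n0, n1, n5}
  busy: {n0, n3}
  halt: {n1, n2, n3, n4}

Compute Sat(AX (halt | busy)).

Sat(halt | busy) = {n0, n1, n2, n3, n4}
Sat(AX (halt | busy)) = {s : every successor in {n0, n1, n2, n3, n4}} = {n1, n3, n4, n5}

{n1, n3, n4, n5}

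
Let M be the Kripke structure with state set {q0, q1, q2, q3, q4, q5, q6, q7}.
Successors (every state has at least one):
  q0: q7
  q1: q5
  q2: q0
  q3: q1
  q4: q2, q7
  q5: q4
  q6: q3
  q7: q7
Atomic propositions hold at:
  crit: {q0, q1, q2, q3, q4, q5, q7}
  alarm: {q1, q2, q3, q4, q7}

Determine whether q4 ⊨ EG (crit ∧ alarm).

Sat(crit ∧ alarm) = {q1, q2, q3, q4, q7}
EG (crit ∧ alarm): greatest fixpoint, start Z0 = {q1, q2, q3, q4, q7}, keep only states in Sat with some successor in Z. Z1 = {q3, q4, q7}; Z2 = {q4, q7}; fixed.
Sat(EG (crit ∧ alarm)) = {q4, q7}
q4 ∈ Sat(EG (crit ∧ alarm)) = {q4, q7}, so the formula holds at q4.

Yes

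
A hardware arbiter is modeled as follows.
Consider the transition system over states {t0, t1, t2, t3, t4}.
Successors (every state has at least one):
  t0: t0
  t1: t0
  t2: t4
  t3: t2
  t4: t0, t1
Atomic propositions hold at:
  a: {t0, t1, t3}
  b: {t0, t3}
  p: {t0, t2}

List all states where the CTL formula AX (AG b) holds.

{t0, t1}

AG b: greatest fixpoint, start Z0 = {t0, t3}, keep only states in Sat with every successor in Z. Z1 = {t0}; fixed.
Sat(AG b) = {t0}
Sat(AX (AG b)) = {s : every successor in {t0}} = {t0, t1}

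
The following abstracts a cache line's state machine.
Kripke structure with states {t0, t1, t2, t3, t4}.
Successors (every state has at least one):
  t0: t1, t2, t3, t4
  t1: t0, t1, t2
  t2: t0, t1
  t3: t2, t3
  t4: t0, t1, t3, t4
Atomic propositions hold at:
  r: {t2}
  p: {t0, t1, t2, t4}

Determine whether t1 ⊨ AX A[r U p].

Yes

A[r U p]: least fixpoint, start Z0 = Sat(p) = {t0, t1, t2, t4}, add states in Sat(r) with every successor in Z. Already a fixed point.
Sat(A[r U p]) = {t0, t1, t2, t4}
Sat(AX A[r U p]) = {s : every successor in {t0, t1, t2, t4}} = {t1, t2}
t1 ∈ Sat(AX A[r U p]) = {t1, t2}, so the formula holds at t1.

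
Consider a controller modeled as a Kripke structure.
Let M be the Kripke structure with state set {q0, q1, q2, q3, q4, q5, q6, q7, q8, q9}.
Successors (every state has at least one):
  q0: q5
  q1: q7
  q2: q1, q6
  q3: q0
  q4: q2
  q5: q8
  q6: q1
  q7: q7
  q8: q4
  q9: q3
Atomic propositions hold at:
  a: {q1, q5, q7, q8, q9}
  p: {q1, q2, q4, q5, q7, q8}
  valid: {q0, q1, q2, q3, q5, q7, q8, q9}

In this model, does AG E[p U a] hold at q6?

E[p U a]: least fixpoint, start Z0 = Sat(a) = {q1, q5, q7, q8, q9}, add states in Sat(p) with some successor in Z. Z1 = {q1, q2, q5, q7, q8, q9}; Z2 = {q1, q2, q4, q5, q7, q8, q9}; fixed.
Sat(E[p U a]) = {q1, q2, q4, q5, q7, q8, q9}
AG E[p U a]: greatest fixpoint, start Z0 = {q1, q2, q4, q5, q7, q8, q9}, keep only states in Sat with every successor in Z. Z1 = {q1, q4, q5, q7, q8}; Z2 = {q1, q5, q7, q8}; Z3 = {q1, q5, q7}; Z4 = {q1, q7}; fixed.
Sat(AG E[p U a]) = {q1, q7}
q6 ∉ Sat(AG E[p U a]) = {q1, q7}, so the formula does not hold at q6.

No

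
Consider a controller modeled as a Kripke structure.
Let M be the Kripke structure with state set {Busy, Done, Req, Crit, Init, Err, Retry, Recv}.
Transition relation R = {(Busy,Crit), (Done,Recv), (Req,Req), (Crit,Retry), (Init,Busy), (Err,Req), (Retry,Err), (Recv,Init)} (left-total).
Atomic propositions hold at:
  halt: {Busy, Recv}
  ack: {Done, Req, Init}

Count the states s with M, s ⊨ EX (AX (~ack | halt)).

4

Sat(~ack) = {Busy, Crit, Err, Retry, Recv}
Sat(~ack | halt) = {Busy, Crit, Err, Retry, Recv}
Sat(AX (~ack | halt)) = {s : every successor in {Busy, Crit, Err, Retry, Recv}} = {Busy, Done, Crit, Init, Retry}
Sat(EX (AX (~ack | halt))) = {s : some successor in {Busy, Done, Crit, Init, Retry}} = {Busy, Crit, Init, Recv}
|Sat(EX (AX (~ack | halt)))| = |{Busy, Crit, Init, Recv}| = 4.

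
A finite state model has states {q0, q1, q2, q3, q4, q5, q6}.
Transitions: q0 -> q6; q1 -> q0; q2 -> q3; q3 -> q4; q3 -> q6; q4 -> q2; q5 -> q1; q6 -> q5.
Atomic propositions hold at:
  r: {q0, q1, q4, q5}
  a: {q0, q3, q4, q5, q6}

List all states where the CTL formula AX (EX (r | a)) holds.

Sat(r | a) = {q0, q1, q3, q4, q5, q6}
Sat(EX (r | a)) = {s : some successor in {q0, q1, q3, q4, q5, q6}} = {q0, q1, q2, q3, q5, q6}
Sat(AX (EX (r | a))) = {s : every successor in {q0, q1, q2, q3, q5, q6}} = {q0, q1, q2, q4, q5, q6}

{q0, q1, q2, q4, q5, q6}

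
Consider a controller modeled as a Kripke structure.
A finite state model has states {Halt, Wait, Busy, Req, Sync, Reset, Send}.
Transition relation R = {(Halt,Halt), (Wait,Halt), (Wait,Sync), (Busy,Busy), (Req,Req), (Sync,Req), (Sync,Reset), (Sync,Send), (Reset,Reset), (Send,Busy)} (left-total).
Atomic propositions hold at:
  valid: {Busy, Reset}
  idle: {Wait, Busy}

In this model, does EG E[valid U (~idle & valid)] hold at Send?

Sat(~idle) = {Halt, Req, Sync, Reset, Send}
Sat(~idle & valid) = {Reset}
E[valid U (~idle & valid)]: least fixpoint, start Z0 = Sat((~idle & valid)) = {Reset}, add states in Sat(valid) with some successor in Z. Already a fixed point.
Sat(E[valid U (~idle & valid)]) = {Reset}
EG E[valid U (~idle & valid)]: greatest fixpoint, start Z0 = {Reset}, keep only states in Sat with some successor in Z. Already a fixed point.
Sat(EG E[valid U (~idle & valid)]) = {Reset}
Send ∉ Sat(EG E[valid U (~idle & valid)]) = {Reset}, so the formula does not hold at Send.

No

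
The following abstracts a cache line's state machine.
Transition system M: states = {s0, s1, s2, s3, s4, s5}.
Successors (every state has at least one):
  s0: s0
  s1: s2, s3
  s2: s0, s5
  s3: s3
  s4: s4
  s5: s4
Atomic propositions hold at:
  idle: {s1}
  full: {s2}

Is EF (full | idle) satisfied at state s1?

Yes

Sat(full | idle) = {s1, s2}
EF (full | idle): least fixpoint, start Z0 = {s1, s2}, add states with some successor in Z. Already a fixed point.
Sat(EF (full | idle)) = {s1, s2}
s1 ∈ Sat(EF (full | idle)) = {s1, s2}, so the formula holds at s1.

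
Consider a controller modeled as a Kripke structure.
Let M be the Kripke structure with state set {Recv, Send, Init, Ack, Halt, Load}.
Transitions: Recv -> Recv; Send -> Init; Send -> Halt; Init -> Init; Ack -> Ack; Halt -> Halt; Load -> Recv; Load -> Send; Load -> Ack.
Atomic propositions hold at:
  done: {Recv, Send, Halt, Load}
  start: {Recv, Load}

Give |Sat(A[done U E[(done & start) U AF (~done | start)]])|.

Sat(done & start) = {Recv, Load}
Sat(~done) = {Init, Ack}
Sat(~done | start) = {Recv, Init, Ack, Load}
AF (~done | start): least fixpoint, start Z0 = {Recv, Init, Ack, Load}, add states with every successor in Z. Already a fixed point.
Sat(AF (~done | start)) = {Recv, Init, Ack, Load}
E[(done & start) U AF (~done | start)]: least fixpoint, start Z0 = Sat(AF (~done | start)) = {Recv, Init, Ack, Load}, add states in Sat(done & start) with some successor in Z. Already a fixed point.
Sat(E[(done & start) U AF (~done | start)]) = {Recv, Init, Ack, Load}
A[done U E[(done & start) U AF (~done | start)]]: least fixpoint, start Z0 = Sat(E[(done & start) U AF (~done | start)]) = {Recv, Init, Ack, Load}, add states in Sat(done) with every successor in Z. Already a fixed point.
Sat(A[done U E[(done & start) U AF (~done | start)]]) = {Recv, Init, Ack, Load}
|Sat(A[done U E[(done & start) U AF (~done | start)]])| = |{Recv, Init, Ack, Load}| = 4.

4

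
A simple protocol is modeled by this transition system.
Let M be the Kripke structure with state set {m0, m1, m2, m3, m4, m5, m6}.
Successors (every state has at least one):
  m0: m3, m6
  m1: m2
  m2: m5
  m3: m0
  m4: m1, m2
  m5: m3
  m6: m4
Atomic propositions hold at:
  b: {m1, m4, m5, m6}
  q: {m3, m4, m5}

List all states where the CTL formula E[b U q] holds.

E[b U q]: least fixpoint, start Z0 = Sat(q) = {m3, m4, m5}, add states in Sat(b) with some successor in Z. Z1 = {m3, m4, m5, m6}; fixed.
Sat(E[b U q]) = {m3, m4, m5, m6}

{m3, m4, m5, m6}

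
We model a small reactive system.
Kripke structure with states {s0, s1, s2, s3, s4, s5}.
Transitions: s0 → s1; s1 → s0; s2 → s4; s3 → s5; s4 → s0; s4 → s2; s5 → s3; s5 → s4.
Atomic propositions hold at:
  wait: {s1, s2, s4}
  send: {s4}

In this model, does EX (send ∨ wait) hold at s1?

Sat(send ∨ wait) = {s1, s2, s4}
Sat(EX (send ∨ wait)) = {s : some successor in {s1, s2, s4}} = {s0, s2, s4, s5}
s1 ∉ Sat(EX (send ∨ wait)) = {s0, s2, s4, s5}, so the formula does not hold at s1.

No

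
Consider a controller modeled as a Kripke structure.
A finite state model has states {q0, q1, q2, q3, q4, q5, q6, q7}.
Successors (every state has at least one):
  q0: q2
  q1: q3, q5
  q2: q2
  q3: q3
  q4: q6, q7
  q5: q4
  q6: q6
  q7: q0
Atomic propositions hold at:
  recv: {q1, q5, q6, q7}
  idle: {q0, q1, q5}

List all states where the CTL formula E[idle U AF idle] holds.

{q0, q1, q5, q7}

AF idle: least fixpoint, start Z0 = {q0, q1, q5}, add states with every successor in Z. Z1 = {q0, q1, q5, q7}; fixed.
Sat(AF idle) = {q0, q1, q5, q7}
E[idle U AF idle]: least fixpoint, start Z0 = Sat(AF idle) = {q0, q1, q5, q7}, add states in Sat(idle) with some successor in Z. Already a fixed point.
Sat(E[idle U AF idle]) = {q0, q1, q5, q7}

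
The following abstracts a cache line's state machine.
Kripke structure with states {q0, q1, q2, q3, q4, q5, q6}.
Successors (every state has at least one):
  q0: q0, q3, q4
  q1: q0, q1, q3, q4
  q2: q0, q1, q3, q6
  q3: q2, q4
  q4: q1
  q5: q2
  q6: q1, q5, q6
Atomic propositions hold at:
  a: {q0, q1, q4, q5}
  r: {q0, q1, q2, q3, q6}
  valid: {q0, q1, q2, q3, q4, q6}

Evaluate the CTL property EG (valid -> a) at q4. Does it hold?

Yes

Sat(valid -> a) = {q0, q1, q4, q5}
EG (valid -> a): greatest fixpoint, start Z0 = {q0, q1, q4, q5}, keep only states in Sat with some successor in Z. Z1 = {q0, q1, q4}; fixed.
Sat(EG (valid -> a)) = {q0, q1, q4}
q4 ∈ Sat(EG (valid -> a)) = {q0, q1, q4}, so the formula holds at q4.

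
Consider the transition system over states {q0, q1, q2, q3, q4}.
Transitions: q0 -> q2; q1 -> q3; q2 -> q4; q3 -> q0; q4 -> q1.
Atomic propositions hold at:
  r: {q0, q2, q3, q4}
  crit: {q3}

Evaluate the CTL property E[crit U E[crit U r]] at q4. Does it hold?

Yes

E[crit U r]: least fixpoint, start Z0 = Sat(r) = {q0, q2, q3, q4}, add states in Sat(crit) with some successor in Z. Already a fixed point.
Sat(E[crit U r]) = {q0, q2, q3, q4}
E[crit U E[crit U r]]: least fixpoint, start Z0 = Sat(E[crit U r]) = {q0, q2, q3, q4}, add states in Sat(crit) with some successor in Z. Already a fixed point.
Sat(E[crit U E[crit U r]]) = {q0, q2, q3, q4}
q4 ∈ Sat(E[crit U E[crit U r]]) = {q0, q2, q3, q4}, so the formula holds at q4.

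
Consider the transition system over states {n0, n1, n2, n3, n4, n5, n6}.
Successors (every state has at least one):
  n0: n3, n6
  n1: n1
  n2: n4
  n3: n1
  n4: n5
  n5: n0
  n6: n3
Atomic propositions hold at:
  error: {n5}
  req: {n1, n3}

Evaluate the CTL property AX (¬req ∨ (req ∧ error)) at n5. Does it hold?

Yes

Sat(¬req) = {n0, n2, n4, n5, n6}
Sat(req ∧ error) = ∅
Sat(¬req ∨ (req ∧ error)) = {n0, n2, n4, n5, n6}
Sat(AX (¬req ∨ (req ∧ error))) = {s : every successor in {n0, n2, n4, n5, n6}} = {n2, n4, n5}
n5 ∈ Sat(AX (¬req ∨ (req ∧ error))) = {n2, n4, n5}, so the formula holds at n5.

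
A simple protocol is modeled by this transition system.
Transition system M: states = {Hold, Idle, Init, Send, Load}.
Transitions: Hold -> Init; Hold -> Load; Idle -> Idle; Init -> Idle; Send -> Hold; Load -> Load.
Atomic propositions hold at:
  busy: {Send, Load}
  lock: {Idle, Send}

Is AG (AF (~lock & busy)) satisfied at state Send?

No

Sat(~lock) = {Hold, Init, Load}
Sat(~lock & busy) = {Load}
AF (~lock & busy): least fixpoint, start Z0 = {Load}, add states with every successor in Z. Already a fixed point.
Sat(AF (~lock & busy)) = {Load}
AG (AF (~lock & busy)): greatest fixpoint, start Z0 = {Load}, keep only states in Sat with every successor in Z. Already a fixed point.
Sat(AG (AF (~lock & busy))) = {Load}
Send ∉ Sat(AG (AF (~lock & busy))) = {Load}, so the formula does not hold at Send.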